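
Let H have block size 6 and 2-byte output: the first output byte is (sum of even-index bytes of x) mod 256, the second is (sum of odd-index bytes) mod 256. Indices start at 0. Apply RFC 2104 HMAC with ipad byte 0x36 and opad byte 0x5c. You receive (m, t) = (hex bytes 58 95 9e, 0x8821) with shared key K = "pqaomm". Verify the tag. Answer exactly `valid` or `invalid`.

Key "pqaomm" = 70 71 61 6f 6d 6d is exactly B = 6 bytes: K' = 70 71 61 6f 6d 6d.
K' ⊕ ipad = 46 47 57 59 5b 5b; K' ⊕ opad = 2c 2d 3d 33 31 31.
Inner hash: even-index sum = 494 mod 256 = 238; odd-index sum = 400 mod 256 = 144 → ee 90.
Outer hash (recomputed tag): even-index sum = 392 mod 256 = 136; odd-index sum = 289 mod 256 = 33 → 88 21.
Recomputed tag = 8821; claimed = 8821 → match.

valid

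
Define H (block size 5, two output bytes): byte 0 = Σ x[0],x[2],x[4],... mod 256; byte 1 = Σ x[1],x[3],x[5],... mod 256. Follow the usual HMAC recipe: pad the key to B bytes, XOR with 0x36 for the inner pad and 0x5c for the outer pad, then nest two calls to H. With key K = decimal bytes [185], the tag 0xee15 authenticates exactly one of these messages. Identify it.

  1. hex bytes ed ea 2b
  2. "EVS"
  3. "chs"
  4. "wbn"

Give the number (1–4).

Key decimal bytes [185] = b9 is 1 byte ≤ B = 5; zero-pad to 5 bytes: K' = b9 00 00 00 00.
K' ⊕ ipad = 8f 36 36 36 36; K' ⊕ opad = e5 5c 5c 5c 5c.
m1: inner = H(8f 36 36 36 36 ed ea 2b) = e5 84; tag = H(e5 5c 5c 5c 5c e5 84) = 219d
m2: inner = H(8f 36 36 36 36 45 56 53) = 51 04; tag = H(e5 5c 5c 5c 5c 51 04) = a109
m3: inner = H(8f 36 36 36 36 63 68 73) = 63 42; tag = H(e5 5c 5c 5c 5c 63 42) = df1b
m4: inner = H(8f 36 36 36 36 77 62 6e) = 5d 51; tag = H(e5 5c 5c 5c 5c 5d 51) = ee15 ← matches

4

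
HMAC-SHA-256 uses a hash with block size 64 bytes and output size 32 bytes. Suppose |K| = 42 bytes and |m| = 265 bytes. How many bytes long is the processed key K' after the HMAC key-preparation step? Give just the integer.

Key is 42 ≤ 64 bytes, zero-padded: |K'| = 64.

64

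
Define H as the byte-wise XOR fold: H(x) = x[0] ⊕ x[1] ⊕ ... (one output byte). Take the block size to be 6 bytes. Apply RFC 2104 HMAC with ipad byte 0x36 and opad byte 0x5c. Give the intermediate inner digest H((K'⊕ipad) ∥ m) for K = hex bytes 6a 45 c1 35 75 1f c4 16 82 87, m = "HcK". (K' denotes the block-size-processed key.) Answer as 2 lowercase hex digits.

06

Key hex bytes 6a 45 c1 35 75 1f c4 16 82 87 is 10 bytes > B = 6, so hash it first: H(key) = 66, then zero-pad to 6 bytes: K' = 66 00 00 00 00 00.
K' ⊕ ipad = 50 36 36 36 36 36.
Inner input = 50 36 36 36 36 36 ∥ 48 63 4b.
Inner hash: XOR 50⊕36⊕36⊕36⊕36⊕36⊕48⊕63⊕4b = 06.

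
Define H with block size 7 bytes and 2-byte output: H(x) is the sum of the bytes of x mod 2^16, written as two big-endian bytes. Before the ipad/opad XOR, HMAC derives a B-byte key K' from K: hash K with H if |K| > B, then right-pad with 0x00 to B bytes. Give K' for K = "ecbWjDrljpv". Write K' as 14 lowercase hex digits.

045d0000000000

|K| = 11 > B = 7, so first hash the key.
H(K): sum = 101+99+98+87+106+68+114+108+106+112+118 = 1117 → 04 5d.
Zero-pad H(K) = 04 5d to 7 bytes: K' = 04 5d 00 00 00 00 00.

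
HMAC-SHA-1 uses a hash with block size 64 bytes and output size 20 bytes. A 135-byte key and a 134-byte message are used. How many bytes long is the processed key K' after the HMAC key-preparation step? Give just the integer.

Key is 135 > 64 bytes, so it is hashed to 20 bytes then zero-padded to 64: |K'| = 64.

64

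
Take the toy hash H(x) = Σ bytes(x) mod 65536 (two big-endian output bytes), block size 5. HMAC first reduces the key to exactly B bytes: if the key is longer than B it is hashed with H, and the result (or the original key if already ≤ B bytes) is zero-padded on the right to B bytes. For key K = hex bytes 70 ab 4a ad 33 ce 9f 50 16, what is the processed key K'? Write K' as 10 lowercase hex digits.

0418000000

|K| = 9 > B = 5, so first hash the key.
H(K): sum = 112+171+74+173+51+206+159+80+22 = 1048 → 04 18.
Zero-pad H(K) = 04 18 to 5 bytes: K' = 04 18 00 00 00.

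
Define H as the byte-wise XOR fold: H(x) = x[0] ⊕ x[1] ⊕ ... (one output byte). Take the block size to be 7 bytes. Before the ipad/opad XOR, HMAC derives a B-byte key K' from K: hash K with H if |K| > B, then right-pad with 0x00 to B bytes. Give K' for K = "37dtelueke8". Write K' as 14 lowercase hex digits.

3b000000000000

|K| = 11 > B = 7, so first hash the key.
H(K): XOR 33⊕37⊕64⊕74⊕65⊕6c⊕75⊕65⊕6b⊕65⊕38 = 3b.
Zero-pad H(K) = 3b to 7 bytes: K' = 3b 00 00 00 00 00 00.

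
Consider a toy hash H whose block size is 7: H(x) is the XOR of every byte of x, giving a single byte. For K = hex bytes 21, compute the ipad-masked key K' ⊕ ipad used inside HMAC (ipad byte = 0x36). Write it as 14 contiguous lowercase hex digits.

Key hex bytes 21 is 1 byte ≤ B = 7; zero-pad to 7 bytes: K' = 21 00 00 00 00 00 00.
XOR each byte with 0x36: 21⊕36=17, 00⊕36=36, 00⊕36=36, 00⊕36=36, 00⊕36=36, 00⊕36=36, 00⊕36=36.

17363636363636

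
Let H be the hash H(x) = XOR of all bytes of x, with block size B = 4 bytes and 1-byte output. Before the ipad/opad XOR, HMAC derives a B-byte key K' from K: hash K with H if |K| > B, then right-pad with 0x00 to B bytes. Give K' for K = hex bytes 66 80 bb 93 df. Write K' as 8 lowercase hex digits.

11000000

|K| = 5 > B = 4, so first hash the key.
H(K): XOR 66⊕80⊕bb⊕93⊕df = 11.
Zero-pad H(K) = 11 to 4 bytes: K' = 11 00 00 00.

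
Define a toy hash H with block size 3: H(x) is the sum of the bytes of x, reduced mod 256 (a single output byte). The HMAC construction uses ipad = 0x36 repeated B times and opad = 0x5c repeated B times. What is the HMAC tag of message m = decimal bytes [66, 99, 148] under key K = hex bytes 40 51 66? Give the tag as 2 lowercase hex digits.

c9

Key hex bytes 40 51 66 is exactly B = 3 bytes: K' = 40 51 66.
K' ⊕ ipad = 76 67 50.  K' ⊕ opad = 1c 0d 3a.
Inner input = (K'⊕ipad) ∥ m = 76 67 50 ∥ 42 63 94.
Inner hash: sum = 118+103+80+66+99+148 = 614; mod 256 = 102 → 66.
Outer input = (K'⊕opad) ∥ inner = 1c 0d 3a ∥ 66.
Outer hash (tag): sum = 28+13+58+102 = 201 → c9.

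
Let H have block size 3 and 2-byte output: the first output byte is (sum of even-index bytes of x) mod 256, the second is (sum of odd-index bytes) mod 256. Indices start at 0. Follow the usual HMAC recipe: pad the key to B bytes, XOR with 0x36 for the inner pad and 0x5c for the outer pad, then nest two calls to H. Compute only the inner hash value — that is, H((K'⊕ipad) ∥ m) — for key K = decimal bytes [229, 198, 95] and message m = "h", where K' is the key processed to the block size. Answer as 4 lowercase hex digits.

Key decimal bytes [229, 198, 95] = e5 c6 5f is exactly B = 3 bytes: K' = e5 c6 5f.
K' ⊕ ipad = d3 f0 69.
Inner input = d3 f0 69 ∥ 68.
Inner hash: even-index sum = 316 mod 256 = 60; odd-index sum = 344 mod 256 = 88 → 3c 58.

3c58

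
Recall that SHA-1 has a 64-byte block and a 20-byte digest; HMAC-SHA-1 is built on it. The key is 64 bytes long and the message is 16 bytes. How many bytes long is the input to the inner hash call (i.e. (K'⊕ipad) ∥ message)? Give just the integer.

Key is 64 ≤ 64 bytes, zero-padded: |K'| = 64.
Inner input = (K'⊕ipad) ∥ m → 64 + 16 = 80 bytes.

80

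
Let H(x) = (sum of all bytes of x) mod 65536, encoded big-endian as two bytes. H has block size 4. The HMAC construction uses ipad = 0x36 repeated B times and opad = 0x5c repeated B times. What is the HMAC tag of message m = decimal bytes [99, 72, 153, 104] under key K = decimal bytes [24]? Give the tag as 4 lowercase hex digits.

01d6

Key decimal bytes [24] = 18 is 1 byte ≤ B = 4; zero-pad to 4 bytes: K' = 18 00 00 00.
K' ⊕ ipad = 2e 36 36 36.  K' ⊕ opad = 44 5c 5c 5c.
Inner input = (K'⊕ipad) ∥ m = 2e 36 36 36 ∥ 63 48 99 68.
Inner hash: sum = 46+54+54+54+99+72+153+104 = 636 → 02 7c.
Outer input = (K'⊕opad) ∥ inner = 44 5c 5c 5c ∥ 02 7c.
Outer hash (tag): sum = 68+92+92+92+2+124 = 470 → 01 d6.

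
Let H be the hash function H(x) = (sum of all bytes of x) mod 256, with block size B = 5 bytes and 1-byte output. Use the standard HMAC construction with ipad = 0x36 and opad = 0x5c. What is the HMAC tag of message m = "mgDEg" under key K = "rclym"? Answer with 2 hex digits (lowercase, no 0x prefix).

Key "rclym" = 72 63 6c 79 6d is exactly B = 5 bytes: K' = 72 63 6c 79 6d.
K' ⊕ ipad = 44 55 5a 4f 5b.  K' ⊕ opad = 2e 3f 30 25 31.
Inner input = (K'⊕ipad) ∥ m = 44 55 5a 4f 5b ∥ 6d 67 44 45 67.
Inner hash: sum = 68+85+90+79+91+109+103+68+69+103 = 865; mod 256 = 97 → 61.
Outer input = (K'⊕opad) ∥ inner = 2e 3f 30 25 31 ∥ 61.
Outer hash (tag): sum = 46+63+48+37+49+97 = 340; mod 256 = 84 → 54.

54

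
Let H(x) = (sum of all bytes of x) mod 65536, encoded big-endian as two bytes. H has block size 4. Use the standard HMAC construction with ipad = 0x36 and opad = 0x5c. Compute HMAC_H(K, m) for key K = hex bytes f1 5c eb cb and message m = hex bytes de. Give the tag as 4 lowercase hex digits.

02e7

Key hex bytes f1 5c eb cb is exactly B = 4 bytes: K' = f1 5c eb cb.
K' ⊕ ipad = c7 6a dd fd.  K' ⊕ opad = ad 00 b7 97.
Inner input = (K'⊕ipad) ∥ m = c7 6a dd fd ∥ de.
Inner hash: sum = 199+106+221+253+222 = 1001 → 03 e9.
Outer input = (K'⊕opad) ∥ inner = ad 00 b7 97 ∥ 03 e9.
Outer hash (tag): sum = 173+0+183+151+3+233 = 743 → 02 e7.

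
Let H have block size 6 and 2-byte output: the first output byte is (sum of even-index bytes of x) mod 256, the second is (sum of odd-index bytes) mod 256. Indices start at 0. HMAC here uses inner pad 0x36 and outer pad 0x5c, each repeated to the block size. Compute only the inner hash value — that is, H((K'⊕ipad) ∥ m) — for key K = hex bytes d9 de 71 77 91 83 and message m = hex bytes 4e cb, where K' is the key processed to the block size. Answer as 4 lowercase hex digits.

2ba9

Key hex bytes d9 de 71 77 91 83 is exactly B = 6 bytes: K' = d9 de 71 77 91 83.
K' ⊕ ipad = ef e8 47 41 a7 b5.
Inner input = ef e8 47 41 a7 b5 ∥ 4e cb.
Inner hash: even-index sum = 555 mod 256 = 43; odd-index sum = 681 mod 256 = 169 → 2b a9.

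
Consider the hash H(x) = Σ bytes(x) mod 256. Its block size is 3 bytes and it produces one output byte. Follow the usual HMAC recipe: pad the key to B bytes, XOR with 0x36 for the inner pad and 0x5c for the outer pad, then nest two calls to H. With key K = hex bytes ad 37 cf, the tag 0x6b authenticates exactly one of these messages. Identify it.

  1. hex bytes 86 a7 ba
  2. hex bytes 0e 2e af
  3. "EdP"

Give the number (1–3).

1

Key hex bytes ad 37 cf is exactly B = 3 bytes: K' = ad 37 cf.
K' ⊕ ipad = 9b 01 f9; K' ⊕ opad = f1 6b 93.
m1: inner = H(9b 01 f9 86 a7 ba) = 7c; tag = H(f1 6b 93 7c) = 6b ← matches
m2: inner = H(9b 01 f9 0e 2e af) = 80; tag = H(f1 6b 93 80) = 6f
m3: inner = H(9b 01 f9 45 64 50) = 8e; tag = H(f1 6b 93 8e) = 7d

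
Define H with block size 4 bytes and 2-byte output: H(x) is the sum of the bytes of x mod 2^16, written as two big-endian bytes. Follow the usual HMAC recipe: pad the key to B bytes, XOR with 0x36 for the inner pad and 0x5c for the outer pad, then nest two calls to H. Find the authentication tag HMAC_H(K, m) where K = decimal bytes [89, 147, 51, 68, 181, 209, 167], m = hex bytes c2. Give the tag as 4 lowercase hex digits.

Key decimal bytes [89, 147, 51, 68, 181, 209, 167] = 59 93 33 44 b5 d1 a7 is 7 bytes > B = 4, so hash it first: H(key) = 03 90, then zero-pad to 4 bytes: K' = 03 90 00 00.
K' ⊕ ipad = 35 a6 36 36.  K' ⊕ opad = 5f cc 5c 5c.
Inner input = (K'⊕ipad) ∥ m = 35 a6 36 36 ∥ c2.
Inner hash: sum = 53+166+54+54+194 = 521 → 02 09.
Outer input = (K'⊕opad) ∥ inner = 5f cc 5c 5c ∥ 02 09.
Outer hash (tag): sum = 95+204+92+92+2+9 = 494 → 01 ee.

01ee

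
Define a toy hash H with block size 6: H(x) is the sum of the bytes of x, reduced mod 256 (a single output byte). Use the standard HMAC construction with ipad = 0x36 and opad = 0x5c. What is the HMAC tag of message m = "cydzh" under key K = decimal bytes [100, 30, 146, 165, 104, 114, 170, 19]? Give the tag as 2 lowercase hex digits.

6e

Key decimal bytes [100, 30, 146, 165, 104, 114, 170, 19] = 64 1e 92 a5 68 72 aa 13 is 8 bytes > B = 6, so hash it first: H(key) = 50, then zero-pad to 6 bytes: K' = 50 00 00 00 00 00.
K' ⊕ ipad = 66 36 36 36 36 36.  K' ⊕ opad = 0c 5c 5c 5c 5c 5c.
Inner input = (K'⊕ipad) ∥ m = 66 36 36 36 36 36 ∥ 63 79 64 7a 68.
Inner hash: sum = 102+54+54+54+54+54+99+121+100+122+104 = 918; mod 256 = 150 → 96.
Outer input = (K'⊕opad) ∥ inner = 0c 5c 5c 5c 5c 5c ∥ 96.
Outer hash (tag): sum = 12+92+92+92+92+92+150 = 622; mod 256 = 110 → 6e.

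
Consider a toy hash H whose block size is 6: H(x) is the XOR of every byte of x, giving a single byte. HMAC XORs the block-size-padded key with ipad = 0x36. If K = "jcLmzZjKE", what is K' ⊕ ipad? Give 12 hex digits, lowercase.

5a3636363636

Key "jcLmzZjKE" = 6a 63 4c 6d 7a 5a 6a 4b 45 is 9 bytes > B = 6, so hash it first: H(key) = 6c, then zero-pad to 6 bytes: K' = 6c 00 00 00 00 00.
XOR each byte with 0x36: 6c⊕36=5a, 00⊕36=36, 00⊕36=36, 00⊕36=36, 00⊕36=36, 00⊕36=36.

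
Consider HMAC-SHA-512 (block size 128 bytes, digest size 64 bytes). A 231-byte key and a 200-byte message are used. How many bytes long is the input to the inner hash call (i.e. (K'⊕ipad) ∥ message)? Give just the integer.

Key is 231 > 128 bytes, so it is hashed to 64 bytes then zero-padded to 128: |K'| = 128.
Inner input = (K'⊕ipad) ∥ m → 128 + 200 = 328 bytes.

328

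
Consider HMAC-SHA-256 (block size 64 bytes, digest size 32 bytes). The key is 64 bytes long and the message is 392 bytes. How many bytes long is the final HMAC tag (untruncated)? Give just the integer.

The tag is one SHA-256 digest: 32 bytes.

32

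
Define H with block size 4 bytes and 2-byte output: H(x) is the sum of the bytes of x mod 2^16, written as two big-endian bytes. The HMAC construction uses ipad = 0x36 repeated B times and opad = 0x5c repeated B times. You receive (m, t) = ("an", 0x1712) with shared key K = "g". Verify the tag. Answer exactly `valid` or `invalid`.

invalid

Key "g" = 67 is 1 byte ≤ B = 4; zero-pad to 4 bytes: K' = 67 00 00 00.
K' ⊕ ipad = 51 36 36 36; K' ⊕ opad = 3b 5c 5c 5c.
Inner hash: sum = 81+54+54+54+97+110 = 450 → 01 c2.
Outer hash (recomputed tag): sum = 59+92+92+92+1+194 = 530 → 02 12.
Recomputed tag = 0212; claimed = 1712 → mismatch.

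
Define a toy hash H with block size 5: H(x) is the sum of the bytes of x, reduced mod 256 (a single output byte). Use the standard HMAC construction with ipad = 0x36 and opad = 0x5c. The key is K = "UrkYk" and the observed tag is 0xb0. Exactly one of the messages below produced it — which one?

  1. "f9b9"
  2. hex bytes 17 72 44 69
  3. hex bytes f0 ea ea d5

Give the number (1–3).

Key "UrkYk" = 55 72 6b 59 6b is exactly B = 5 bytes: K' = 55 72 6b 59 6b.
K' ⊕ ipad = 63 44 5d 6f 5d; K' ⊕ opad = 09 2e 37 05 37.
m1: inner = H(63 44 5d 6f 5d 66 39 62 39) = 0a; tag = H(09 2e 37 05 37 0a) = b4
m2: inner = H(63 44 5d 6f 5d 17 72 44 69) = 06; tag = H(09 2e 37 05 37 06) = b0 ← matches
m3: inner = H(63 44 5d 6f 5d f0 ea ea d5) = 69; tag = H(09 2e 37 05 37 69) = 13

2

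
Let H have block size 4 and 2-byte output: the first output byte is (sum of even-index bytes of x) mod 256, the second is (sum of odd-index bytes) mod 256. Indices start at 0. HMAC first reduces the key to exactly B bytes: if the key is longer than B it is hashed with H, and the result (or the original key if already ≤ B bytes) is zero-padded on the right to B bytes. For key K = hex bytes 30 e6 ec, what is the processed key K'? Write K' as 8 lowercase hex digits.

30e6ec00

Key hex bytes 30 e6 ec is 3 bytes ≤ B = 4; zero-pad to 4 bytes: K' = 30 e6 ec 00.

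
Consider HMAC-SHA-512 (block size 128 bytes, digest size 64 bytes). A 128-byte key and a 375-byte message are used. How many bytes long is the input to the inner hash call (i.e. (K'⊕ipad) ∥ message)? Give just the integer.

503

Key is 128 ≤ 128 bytes, zero-padded: |K'| = 128.
Inner input = (K'⊕ipad) ∥ m → 128 + 375 = 503 bytes.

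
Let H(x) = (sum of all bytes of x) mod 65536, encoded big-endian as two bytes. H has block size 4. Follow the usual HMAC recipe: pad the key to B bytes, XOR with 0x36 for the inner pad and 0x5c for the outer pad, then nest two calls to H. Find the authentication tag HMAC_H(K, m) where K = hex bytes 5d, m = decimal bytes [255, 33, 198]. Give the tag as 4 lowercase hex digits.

Key hex bytes 5d is 1 byte ≤ B = 4; zero-pad to 4 bytes: K' = 5d 00 00 00.
K' ⊕ ipad = 6b 36 36 36.  K' ⊕ opad = 01 5c 5c 5c.
Inner input = (K'⊕ipad) ∥ m = 6b 36 36 36 ∥ ff 21 c6.
Inner hash: sum = 107+54+54+54+255+33+198 = 755 → 02 f3.
Outer input = (K'⊕opad) ∥ inner = 01 5c 5c 5c ∥ 02 f3.
Outer hash (tag): sum = 1+92+92+92+2+243 = 522 → 02 0a.

020a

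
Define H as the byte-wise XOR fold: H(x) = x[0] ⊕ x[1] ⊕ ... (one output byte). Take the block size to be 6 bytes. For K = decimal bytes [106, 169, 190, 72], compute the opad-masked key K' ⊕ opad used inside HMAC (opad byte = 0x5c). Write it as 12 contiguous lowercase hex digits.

36f5e2145c5c

Key decimal bytes [106, 169, 190, 72] = 6a a9 be 48 is 4 bytes ≤ B = 6; zero-pad to 6 bytes: K' = 6a a9 be 48 00 00.
XOR each byte with 0x5c: 6a⊕5c=36, a9⊕5c=f5, be⊕5c=e2, 48⊕5c=14, 00⊕5c=5c, 00⊕5c=5c.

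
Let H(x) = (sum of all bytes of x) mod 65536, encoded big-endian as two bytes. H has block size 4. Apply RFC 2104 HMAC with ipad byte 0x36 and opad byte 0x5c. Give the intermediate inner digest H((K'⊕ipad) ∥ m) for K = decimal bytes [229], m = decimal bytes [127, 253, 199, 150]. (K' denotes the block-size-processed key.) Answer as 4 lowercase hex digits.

Key decimal bytes [229] = e5 is 1 byte ≤ B = 4; zero-pad to 4 bytes: K' = e5 00 00 00.
K' ⊕ ipad = d3 36 36 36.
Inner input = d3 36 36 36 ∥ 7f fd c7 96.
Inner hash: sum = 211+54+54+54+127+253+199+150 = 1102 → 04 4e.

044e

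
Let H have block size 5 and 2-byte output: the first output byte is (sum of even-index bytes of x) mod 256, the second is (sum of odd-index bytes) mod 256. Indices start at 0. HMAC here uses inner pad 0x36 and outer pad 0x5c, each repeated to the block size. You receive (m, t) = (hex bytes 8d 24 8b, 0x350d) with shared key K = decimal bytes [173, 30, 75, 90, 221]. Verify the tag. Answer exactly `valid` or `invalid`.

invalid

Key decimal bytes [173, 30, 75, 90, 221] = ad 1e 4b 5a dd is exactly B = 5 bytes: K' = ad 1e 4b 5a dd.
K' ⊕ ipad = 9b 28 7d 6c eb; K' ⊕ opad = f1 42 17 06 81.
Inner hash: even-index sum = 551 mod 256 = 39; odd-index sum = 428 mod 256 = 172 → 27 ac.
Outer hash (recomputed tag): even-index sum = 565 mod 256 = 53; odd-index sum = 111 mod 256 = 111 → 35 6f.
Recomputed tag = 356f; claimed = 350d → mismatch.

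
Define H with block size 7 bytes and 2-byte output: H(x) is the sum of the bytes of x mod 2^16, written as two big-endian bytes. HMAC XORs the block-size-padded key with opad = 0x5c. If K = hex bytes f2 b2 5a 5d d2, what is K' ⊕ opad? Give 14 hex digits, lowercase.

aeee06018e5c5c

Key hex bytes f2 b2 5a 5d d2 is 5 bytes ≤ B = 7; zero-pad to 7 bytes: K' = f2 b2 5a 5d d2 00 00.
XOR each byte with 0x5c: f2⊕5c=ae, b2⊕5c=ee, 5a⊕5c=06, 5d⊕5c=01, d2⊕5c=8e, 00⊕5c=5c, 00⊕5c=5c.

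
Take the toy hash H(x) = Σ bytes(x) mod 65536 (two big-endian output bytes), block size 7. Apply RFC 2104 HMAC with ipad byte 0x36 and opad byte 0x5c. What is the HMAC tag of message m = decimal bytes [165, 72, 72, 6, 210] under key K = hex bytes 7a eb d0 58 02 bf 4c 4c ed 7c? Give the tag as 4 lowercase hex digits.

Key hex bytes 7a eb d0 58 02 bf 4c 4c ed 7c is 10 bytes > B = 7, so hash it first: H(key) = 05 4f, then zero-pad to 7 bytes: K' = 05 4f 00 00 00 00 00.
K' ⊕ ipad = 33 79 36 36 36 36 36.  K' ⊕ opad = 59 13 5c 5c 5c 5c 5c.
Inner input = (K'⊕ipad) ∥ m = 33 79 36 36 36 36 36 ∥ a5 48 48 06 d2.
Inner hash: sum = 51+121+54+54+54+54+54+165+72+72+6+210 = 967 → 03 c7.
Outer input = (K'⊕opad) ∥ inner = 59 13 5c 5c 5c 5c 5c ∥ 03 c7.
Outer hash (tag): sum = 89+19+92+92+92+92+92+3+199 = 770 → 03 02.

0302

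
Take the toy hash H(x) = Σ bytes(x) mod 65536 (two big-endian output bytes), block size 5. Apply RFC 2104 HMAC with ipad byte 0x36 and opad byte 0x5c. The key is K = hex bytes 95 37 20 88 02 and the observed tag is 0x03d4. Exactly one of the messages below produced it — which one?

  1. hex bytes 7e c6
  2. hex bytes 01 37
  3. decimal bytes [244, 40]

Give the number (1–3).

Key hex bytes 95 37 20 88 02 is exactly B = 5 bytes: K' = 95 37 20 88 02.
K' ⊕ ipad = a3 01 16 be 34; K' ⊕ opad = c9 6b 7c d4 5e.
m1: inner = H(a3 01 16 be 34 7e c6) = 02 f0; tag = H(c9 6b 7c d4 5e 02 f0) = 03d4 ← matches
m2: inner = H(a3 01 16 be 34 01 37) = 01 e4; tag = H(c9 6b 7c d4 5e 01 e4) = 03c7
m3: inner = H(a3 01 16 be 34 f4 28) = 02 c8; tag = H(c9 6b 7c d4 5e 02 c8) = 03ac

1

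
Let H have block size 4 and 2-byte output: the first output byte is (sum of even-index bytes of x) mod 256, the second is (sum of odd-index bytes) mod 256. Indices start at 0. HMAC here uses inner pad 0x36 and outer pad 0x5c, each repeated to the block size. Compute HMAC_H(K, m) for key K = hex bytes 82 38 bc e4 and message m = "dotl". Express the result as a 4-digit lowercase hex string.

Key hex bytes 82 38 bc e4 is exactly B = 4 bytes: K' = 82 38 bc e4.
K' ⊕ ipad = b4 0e 8a d2.  K' ⊕ opad = de 64 e0 b8.
Inner input = (K'⊕ipad) ∥ m = b4 0e 8a d2 ∥ 64 6f 74 6c.
Inner hash: even-index sum = 534 mod 256 = 22; odd-index sum = 443 mod 256 = 187 → 16 bb.
Outer input = (K'⊕opad) ∥ inner = de 64 e0 b8 ∥ 16 bb.
Outer hash (tag): even-index sum = 468 mod 256 = 212; odd-index sum = 471 mod 256 = 215 → d4 d7.

d4d7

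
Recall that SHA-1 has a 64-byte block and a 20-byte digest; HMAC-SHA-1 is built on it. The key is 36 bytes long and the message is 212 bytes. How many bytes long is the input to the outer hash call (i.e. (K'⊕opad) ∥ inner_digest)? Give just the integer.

Key is 36 ≤ 64 bytes, zero-padded: |K'| = 64.
Outer input = (K'⊕opad) ∥ H(inner) → 64 + 20 = 84 bytes.

84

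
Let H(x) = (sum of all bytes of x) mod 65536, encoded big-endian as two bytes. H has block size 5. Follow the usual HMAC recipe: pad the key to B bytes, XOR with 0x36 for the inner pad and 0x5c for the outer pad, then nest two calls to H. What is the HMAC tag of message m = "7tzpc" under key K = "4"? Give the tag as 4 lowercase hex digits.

02ac

Key "4" = 34 is 1 byte ≤ B = 5; zero-pad to 5 bytes: K' = 34 00 00 00 00.
K' ⊕ ipad = 02 36 36 36 36.  K' ⊕ opad = 68 5c 5c 5c 5c.
Inner input = (K'⊕ipad) ∥ m = 02 36 36 36 36 ∥ 37 74 7a 70 63.
Inner hash: sum = 2+54+54+54+54+55+116+122+112+99 = 722 → 02 d2.
Outer input = (K'⊕opad) ∥ inner = 68 5c 5c 5c 5c ∥ 02 d2.
Outer hash (tag): sum = 104+92+92+92+92+2+210 = 684 → 02 ac.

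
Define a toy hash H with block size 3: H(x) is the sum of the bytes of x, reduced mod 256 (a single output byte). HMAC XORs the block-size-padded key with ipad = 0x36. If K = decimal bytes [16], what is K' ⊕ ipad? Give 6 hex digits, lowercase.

Key decimal bytes [16] = 10 is 1 byte ≤ B = 3; zero-pad to 3 bytes: K' = 10 00 00.
XOR each byte with 0x36: 10⊕36=26, 00⊕36=36, 00⊕36=36.

263636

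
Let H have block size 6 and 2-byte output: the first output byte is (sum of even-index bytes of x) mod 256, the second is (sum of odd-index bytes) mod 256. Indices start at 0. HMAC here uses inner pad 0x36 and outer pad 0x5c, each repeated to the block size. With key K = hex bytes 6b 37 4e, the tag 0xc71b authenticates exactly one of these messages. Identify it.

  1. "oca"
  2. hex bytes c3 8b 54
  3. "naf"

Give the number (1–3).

2

Key hex bytes 6b 37 4e is 3 bytes ≤ B = 6; zero-pad to 6 bytes: K' = 6b 37 4e 00 00 00.
K' ⊕ ipad = 5d 01 78 36 36 36; K' ⊕ opad = 37 6b 12 5c 5c 5c.
m1: inner = H(5d 01 78 36 36 36 6f 63 61) = db d0; tag = H(37 6b 12 5c 5c 5c db d0) = 80f3
m2: inner = H(5d 01 78 36 36 36 c3 8b 54) = 22 f8; tag = H(37 6b 12 5c 5c 5c 22 f8) = c71b ← matches
m3: inner = H(5d 01 78 36 36 36 6e 61 66) = df ce; tag = H(37 6b 12 5c 5c 5c df ce) = 84f1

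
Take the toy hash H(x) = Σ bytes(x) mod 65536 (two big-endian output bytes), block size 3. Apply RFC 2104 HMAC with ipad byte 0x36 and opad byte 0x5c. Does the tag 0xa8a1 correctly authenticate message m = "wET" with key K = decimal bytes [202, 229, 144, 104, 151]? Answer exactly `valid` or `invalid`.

invalid

Key decimal bytes [202, 229, 144, 104, 151] = ca e5 90 68 97 is 5 bytes > B = 3, so hash it first: H(key) = 03 3e, then zero-pad to 3 bytes: K' = 03 3e 00.
K' ⊕ ipad = 35 08 36; K' ⊕ opad = 5f 62 5c.
Inner hash: sum = 53+8+54+119+69+84 = 387 → 01 83.
Outer hash (recomputed tag): sum = 95+98+92+1+131 = 417 → 01 a1.
Recomputed tag = 01a1; claimed = a8a1 → mismatch.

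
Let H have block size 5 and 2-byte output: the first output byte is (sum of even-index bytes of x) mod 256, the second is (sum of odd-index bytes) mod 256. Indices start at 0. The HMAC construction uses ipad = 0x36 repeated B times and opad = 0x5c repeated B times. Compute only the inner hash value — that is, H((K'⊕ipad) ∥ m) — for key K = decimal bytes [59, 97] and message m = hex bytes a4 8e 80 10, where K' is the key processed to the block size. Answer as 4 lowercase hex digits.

17b1

Key decimal bytes [59, 97] = 3b 61 is 2 bytes ≤ B = 5; zero-pad to 5 bytes: K' = 3b 61 00 00 00.
K' ⊕ ipad = 0d 57 36 36 36.
Inner input = 0d 57 36 36 36 ∥ a4 8e 80 10.
Inner hash: even-index sum = 279 mod 256 = 23; odd-index sum = 433 mod 256 = 177 → 17 b1.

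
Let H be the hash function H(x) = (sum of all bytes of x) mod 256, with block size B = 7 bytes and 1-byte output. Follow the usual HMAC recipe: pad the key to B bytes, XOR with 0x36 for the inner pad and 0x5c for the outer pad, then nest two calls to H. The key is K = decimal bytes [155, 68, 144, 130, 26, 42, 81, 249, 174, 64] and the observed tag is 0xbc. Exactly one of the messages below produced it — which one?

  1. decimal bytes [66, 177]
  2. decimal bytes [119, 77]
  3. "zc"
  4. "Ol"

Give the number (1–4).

2

Key decimal bytes [155, 68, 144, 130, 26, 42, 81, 249, 174, 64] = 9b 44 90 82 1a 2a 51 f9 ae 40 is 10 bytes > B = 7, so hash it first: H(key) = 6d, then zero-pad to 7 bytes: K' = 6d 00 00 00 00 00 00.
K' ⊕ ipad = 5b 36 36 36 36 36 36; K' ⊕ opad = 31 5c 5c 5c 5c 5c 5c.
m1: inner = H(5b 36 36 36 36 36 36 42 b1) = 92; tag = H(31 5c 5c 5c 5c 5c 5c 92) = eb
m2: inner = H(5b 36 36 36 36 36 36 77 4d) = 63; tag = H(31 5c 5c 5c 5c 5c 5c 63) = bc ← matches
m3: inner = H(5b 36 36 36 36 36 36 7a 63) = 7c; tag = H(31 5c 5c 5c 5c 5c 5c 7c) = d5
m4: inner = H(5b 36 36 36 36 36 36 4f 6c) = 5a; tag = H(31 5c 5c 5c 5c 5c 5c 5a) = b3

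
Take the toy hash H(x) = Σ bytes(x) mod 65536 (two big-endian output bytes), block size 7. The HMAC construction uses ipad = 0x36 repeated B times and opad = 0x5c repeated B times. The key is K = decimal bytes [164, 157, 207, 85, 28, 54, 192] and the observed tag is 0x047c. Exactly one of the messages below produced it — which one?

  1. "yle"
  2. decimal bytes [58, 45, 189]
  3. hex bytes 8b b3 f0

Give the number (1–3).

2

Key decimal bytes [164, 157, 207, 85, 28, 54, 192] = a4 9d cf 55 1c 36 c0 is exactly B = 7 bytes: K' = a4 9d cf 55 1c 36 c0.
K' ⊕ ipad = 92 ab f9 63 2a 00 f6; K' ⊕ opad = f8 c1 93 09 40 6a 9c.
m1: inner = H(92 ab f9 63 2a 00 f6 79 6c 65) = 05 03; tag = H(f8 c1 93 09 40 6a 9c 05 03) = 03a3
m2: inner = H(92 ab f9 63 2a 00 f6 3a 2d bd) = 04 dd; tag = H(f8 c1 93 09 40 6a 9c 04 dd) = 047c ← matches
m3: inner = H(92 ab f9 63 2a 00 f6 8b b3 f0) = 05 e7; tag = H(f8 c1 93 09 40 6a 9c 05 e7) = 0487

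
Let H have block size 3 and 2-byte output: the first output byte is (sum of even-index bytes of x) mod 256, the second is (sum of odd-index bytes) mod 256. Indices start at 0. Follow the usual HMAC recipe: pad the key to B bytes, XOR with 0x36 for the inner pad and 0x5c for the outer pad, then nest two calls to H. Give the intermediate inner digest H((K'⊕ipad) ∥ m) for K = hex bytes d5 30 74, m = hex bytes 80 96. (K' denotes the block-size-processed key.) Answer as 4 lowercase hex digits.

bb86

Key hex bytes d5 30 74 is exactly B = 3 bytes: K' = d5 30 74.
K' ⊕ ipad = e3 06 42.
Inner input = e3 06 42 ∥ 80 96.
Inner hash: even-index sum = 443 mod 256 = 187; odd-index sum = 134 mod 256 = 134 → bb 86.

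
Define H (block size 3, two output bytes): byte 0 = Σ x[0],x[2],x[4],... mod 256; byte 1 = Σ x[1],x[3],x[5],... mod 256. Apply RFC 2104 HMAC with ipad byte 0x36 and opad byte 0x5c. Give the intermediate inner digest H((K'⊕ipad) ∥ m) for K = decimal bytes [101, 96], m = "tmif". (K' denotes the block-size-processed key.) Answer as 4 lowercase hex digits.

Key decimal bytes [101, 96] = 65 60 is 2 bytes ≤ B = 3; zero-pad to 3 bytes: K' = 65 60 00.
K' ⊕ ipad = 53 56 36.
Inner input = 53 56 36 ∥ 74 6d 69 66.
Inner hash: even-index sum = 348 mod 256 = 92; odd-index sum = 307 mod 256 = 51 → 5c 33.

5c33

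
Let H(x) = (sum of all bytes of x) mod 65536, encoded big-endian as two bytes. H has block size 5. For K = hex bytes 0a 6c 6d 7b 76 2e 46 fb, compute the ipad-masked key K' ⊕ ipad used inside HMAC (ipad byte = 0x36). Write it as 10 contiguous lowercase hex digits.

3575363636

Key hex bytes 0a 6c 6d 7b 76 2e 46 fb is 8 bytes > B = 5, so hash it first: H(key) = 03 43, then zero-pad to 5 bytes: K' = 03 43 00 00 00.
XOR each byte with 0x36: 03⊕36=35, 43⊕36=75, 00⊕36=36, 00⊕36=36, 00⊕36=36.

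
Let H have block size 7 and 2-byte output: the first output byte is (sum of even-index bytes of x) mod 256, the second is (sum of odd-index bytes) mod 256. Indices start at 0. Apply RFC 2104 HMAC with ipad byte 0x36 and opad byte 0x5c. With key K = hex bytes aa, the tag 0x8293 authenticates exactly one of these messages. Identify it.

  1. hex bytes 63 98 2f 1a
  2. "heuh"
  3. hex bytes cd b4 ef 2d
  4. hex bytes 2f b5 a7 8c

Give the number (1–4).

4

Key hex bytes aa is 1 byte ≤ B = 7; zero-pad to 7 bytes: K' = aa 00 00 00 00 00 00.
K' ⊕ ipad = 9c 36 36 36 36 36 36; K' ⊕ opad = f6 5c 5c 5c 5c 5c 5c.
m1: inner = H(9c 36 36 36 36 36 36 63 98 2f 1a) = f0 34; tag = H(f6 5c 5c 5c 5c 5c 5c f0 34) = 3e04
m2: inner = H(9c 36 36 36 36 36 36 68 65 75 68) = 0b 7f; tag = H(f6 5c 5c 5c 5c 5c 5c 0b 7f) = 891f
m3: inner = H(9c 36 36 36 36 36 36 cd b4 ef 2d) = 1f 5e; tag = H(f6 5c 5c 5c 5c 5c 5c 1f 5e) = 6833
m4: inner = H(9c 36 36 36 36 36 36 2f b5 a7 8c) = 7f 78; tag = H(f6 5c 5c 5c 5c 5c 5c 7f 78) = 8293 ← matches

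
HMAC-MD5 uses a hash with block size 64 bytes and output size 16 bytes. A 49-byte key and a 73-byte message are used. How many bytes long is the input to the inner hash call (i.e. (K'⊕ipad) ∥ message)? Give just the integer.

Key is 49 ≤ 64 bytes, zero-padded: |K'| = 64.
Inner input = (K'⊕ipad) ∥ m → 64 + 73 = 137 bytes.

137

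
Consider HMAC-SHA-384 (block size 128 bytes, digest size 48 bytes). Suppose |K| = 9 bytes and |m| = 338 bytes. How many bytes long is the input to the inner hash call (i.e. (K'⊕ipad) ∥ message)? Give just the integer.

Key is 9 ≤ 128 bytes, zero-padded: |K'| = 128.
Inner input = (K'⊕ipad) ∥ m → 128 + 338 = 466 bytes.

466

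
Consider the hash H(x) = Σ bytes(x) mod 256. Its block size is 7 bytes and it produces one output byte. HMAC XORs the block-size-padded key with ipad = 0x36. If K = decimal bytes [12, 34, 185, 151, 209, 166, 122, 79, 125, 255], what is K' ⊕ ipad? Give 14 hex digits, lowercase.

Key decimal bytes [12, 34, 185, 151, 209, 166, 122, 79, 125, 255] = 0c 22 b9 97 d1 a6 7a 4f 7d ff is 10 bytes > B = 7, so hash it first: H(key) = 3a, then zero-pad to 7 bytes: K' = 3a 00 00 00 00 00 00.
XOR each byte with 0x36: 3a⊕36=0c, 00⊕36=36, 00⊕36=36, 00⊕36=36, 00⊕36=36, 00⊕36=36, 00⊕36=36.

0c363636363636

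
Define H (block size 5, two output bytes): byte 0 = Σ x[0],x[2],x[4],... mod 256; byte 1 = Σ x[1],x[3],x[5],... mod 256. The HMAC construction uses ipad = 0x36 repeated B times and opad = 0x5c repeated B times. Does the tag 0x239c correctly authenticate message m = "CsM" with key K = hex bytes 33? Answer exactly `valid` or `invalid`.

valid

Key hex bytes 33 is 1 byte ≤ B = 5; zero-pad to 5 bytes: K' = 33 00 00 00 00.
K' ⊕ ipad = 05 36 36 36 36; K' ⊕ opad = 6f 5c 5c 5c 5c.
Inner hash: even-index sum = 228 mod 256 = 228; odd-index sum = 252 mod 256 = 252 → e4 fc.
Outer hash (recomputed tag): even-index sum = 547 mod 256 = 35; odd-index sum = 412 mod 256 = 156 → 23 9c.
Recomputed tag = 239c; claimed = 239c → match.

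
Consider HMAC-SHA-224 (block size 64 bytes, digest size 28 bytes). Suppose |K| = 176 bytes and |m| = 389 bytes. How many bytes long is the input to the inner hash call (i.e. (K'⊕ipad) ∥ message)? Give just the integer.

Key is 176 > 64 bytes, so it is hashed to 28 bytes then zero-padded to 64: |K'| = 64.
Inner input = (K'⊕ipad) ∥ m → 64 + 389 = 453 bytes.

453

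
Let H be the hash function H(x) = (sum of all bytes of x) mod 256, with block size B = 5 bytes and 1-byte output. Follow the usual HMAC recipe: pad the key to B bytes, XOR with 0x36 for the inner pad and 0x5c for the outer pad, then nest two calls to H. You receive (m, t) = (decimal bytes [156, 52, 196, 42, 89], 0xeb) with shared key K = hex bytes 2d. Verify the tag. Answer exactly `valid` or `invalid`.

valid

Key hex bytes 2d is 1 byte ≤ B = 5; zero-pad to 5 bytes: K' = 2d 00 00 00 00.
K' ⊕ ipad = 1b 36 36 36 36; K' ⊕ opad = 71 5c 5c 5c 5c.
Inner hash: sum = 27+54+54+54+54+156+52+196+42+89 = 778; mod 256 = 10 → 0a.
Outer hash (recomputed tag): sum = 113+92+92+92+92+10 = 491; mod 256 = 235 → eb.
Recomputed tag = eb; claimed = eb → match.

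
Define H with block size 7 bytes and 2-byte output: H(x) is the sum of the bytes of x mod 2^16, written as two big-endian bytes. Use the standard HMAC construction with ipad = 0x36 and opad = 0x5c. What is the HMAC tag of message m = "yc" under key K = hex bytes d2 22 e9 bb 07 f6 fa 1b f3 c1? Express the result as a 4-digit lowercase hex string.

Key hex bytes d2 22 e9 bb 07 f6 fa 1b f3 c1 is 10 bytes > B = 7, so hash it first: H(key) = 06 5e, then zero-pad to 7 bytes: K' = 06 5e 00 00 00 00 00.
K' ⊕ ipad = 30 68 36 36 36 36 36.  K' ⊕ opad = 5a 02 5c 5c 5c 5c 5c.
Inner input = (K'⊕ipad) ∥ m = 30 68 36 36 36 36 36 ∥ 79 63.
Inner hash: sum = 48+104+54+54+54+54+54+121+99 = 642 → 02 82.
Outer input = (K'⊕opad) ∥ inner = 5a 02 5c 5c 5c 5c 5c ∥ 02 82.
Outer hash (tag): sum = 90+2+92+92+92+92+92+2+130 = 684 → 02 ac.

02ac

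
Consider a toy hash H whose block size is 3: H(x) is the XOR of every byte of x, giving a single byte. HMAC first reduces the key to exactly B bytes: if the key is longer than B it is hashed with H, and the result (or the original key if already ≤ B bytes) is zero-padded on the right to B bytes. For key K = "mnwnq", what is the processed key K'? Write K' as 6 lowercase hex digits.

6b0000

|K| = 5 > B = 3, so first hash the key.
H(K): XOR 6d⊕6e⊕77⊕6e⊕71 = 6b.
Zero-pad H(K) = 6b to 3 bytes: K' = 6b 00 00.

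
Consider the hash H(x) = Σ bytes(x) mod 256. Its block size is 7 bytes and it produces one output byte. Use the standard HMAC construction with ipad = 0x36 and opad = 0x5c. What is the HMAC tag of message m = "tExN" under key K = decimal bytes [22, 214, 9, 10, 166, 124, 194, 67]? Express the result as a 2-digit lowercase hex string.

Key decimal bytes [22, 214, 9, 10, 166, 124, 194, 67] = 16 d6 09 0a a6 7c c2 43 is 8 bytes > B = 7, so hash it first: H(key) = 26, then zero-pad to 7 bytes: K' = 26 00 00 00 00 00 00.
K' ⊕ ipad = 10 36 36 36 36 36 36.  K' ⊕ opad = 7a 5c 5c 5c 5c 5c 5c.
Inner input = (K'⊕ipad) ∥ m = 10 36 36 36 36 36 36 ∥ 74 45 78 4e.
Inner hash: sum = 16+54+54+54+54+54+54+116+69+120+78 = 723; mod 256 = 211 → d3.
Outer input = (K'⊕opad) ∥ inner = 7a 5c 5c 5c 5c 5c 5c ∥ d3.
Outer hash (tag): sum = 122+92+92+92+92+92+92+211 = 885; mod 256 = 117 → 75.

75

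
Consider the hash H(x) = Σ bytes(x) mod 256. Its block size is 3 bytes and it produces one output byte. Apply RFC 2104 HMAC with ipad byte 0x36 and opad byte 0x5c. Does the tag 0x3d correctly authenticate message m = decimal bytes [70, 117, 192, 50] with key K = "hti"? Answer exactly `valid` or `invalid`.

Key "hti" = 68 74 69 is exactly B = 3 bytes: K' = 68 74 69.
K' ⊕ ipad = 5e 42 5f; K' ⊕ opad = 34 28 35.
Inner hash: sum = 94+66+95+70+117+192+50 = 684; mod 256 = 172 → ac.
Outer hash (recomputed tag): sum = 52+40+53+172 = 317; mod 256 = 61 → 3d.
Recomputed tag = 3d; claimed = 3d → match.

valid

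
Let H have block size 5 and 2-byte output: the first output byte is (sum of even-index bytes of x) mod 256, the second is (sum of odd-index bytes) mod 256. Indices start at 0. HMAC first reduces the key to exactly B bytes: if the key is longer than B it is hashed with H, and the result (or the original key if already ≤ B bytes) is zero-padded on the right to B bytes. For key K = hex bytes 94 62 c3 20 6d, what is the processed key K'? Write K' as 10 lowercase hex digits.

Key hex bytes 94 62 c3 20 6d is exactly B = 5 bytes: K' = 94 62 c3 20 6d.

9462c3206d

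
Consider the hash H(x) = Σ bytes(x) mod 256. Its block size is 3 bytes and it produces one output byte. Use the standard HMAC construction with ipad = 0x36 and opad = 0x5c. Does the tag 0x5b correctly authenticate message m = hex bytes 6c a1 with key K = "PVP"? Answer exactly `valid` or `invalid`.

Key "PVP" = 50 56 50 is exactly B = 3 bytes: K' = 50 56 50.
K' ⊕ ipad = 66 60 66; K' ⊕ opad = 0c 0a 0c.
Inner hash: sum = 102+96+102+108+161 = 569; mod 256 = 57 → 39.
Outer hash (recomputed tag): sum = 12+10+12+57 = 91 → 5b.
Recomputed tag = 5b; claimed = 5b → match.

valid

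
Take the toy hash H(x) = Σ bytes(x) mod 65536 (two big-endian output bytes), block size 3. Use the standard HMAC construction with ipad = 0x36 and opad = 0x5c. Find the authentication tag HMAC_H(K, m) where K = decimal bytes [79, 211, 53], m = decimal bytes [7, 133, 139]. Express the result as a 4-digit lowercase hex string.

0185

Key decimal bytes [79, 211, 53] = 4f d3 35 is exactly B = 3 bytes: K' = 4f d3 35.
K' ⊕ ipad = 79 e5 03.  K' ⊕ opad = 13 8f 69.
Inner input = (K'⊕ipad) ∥ m = 79 e5 03 ∥ 07 85 8b.
Inner hash: sum = 121+229+3+7+133+139 = 632 → 02 78.
Outer input = (K'⊕opad) ∥ inner = 13 8f 69 ∥ 02 78.
Outer hash (tag): sum = 19+143+105+2+120 = 389 → 01 85.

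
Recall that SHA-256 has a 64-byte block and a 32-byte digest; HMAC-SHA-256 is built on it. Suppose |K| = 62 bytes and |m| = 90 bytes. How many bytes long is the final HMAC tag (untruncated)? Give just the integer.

32

The tag is one SHA-256 digest: 32 bytes.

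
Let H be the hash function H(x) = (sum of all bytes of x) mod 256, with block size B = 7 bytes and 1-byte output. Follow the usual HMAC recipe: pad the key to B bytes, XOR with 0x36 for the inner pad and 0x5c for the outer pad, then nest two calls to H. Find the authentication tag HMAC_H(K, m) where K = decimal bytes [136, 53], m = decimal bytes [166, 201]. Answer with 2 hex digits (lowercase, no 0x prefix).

47

Key decimal bytes [136, 53] = 88 35 is 2 bytes ≤ B = 7; zero-pad to 7 bytes: K' = 88 35 00 00 00 00 00.
K' ⊕ ipad = be 03 36 36 36 36 36.  K' ⊕ opad = d4 69 5c 5c 5c 5c 5c.
Inner input = (K'⊕ipad) ∥ m = be 03 36 36 36 36 36 ∥ a6 c9.
Inner hash: sum = 190+3+54+54+54+54+54+166+201 = 830; mod 256 = 62 → 3e.
Outer input = (K'⊕opad) ∥ inner = d4 69 5c 5c 5c 5c 5c ∥ 3e.
Outer hash (tag): sum = 212+105+92+92+92+92+92+62 = 839; mod 256 = 71 → 47.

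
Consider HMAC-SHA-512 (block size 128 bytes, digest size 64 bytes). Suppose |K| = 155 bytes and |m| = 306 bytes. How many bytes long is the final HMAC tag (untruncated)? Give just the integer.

64

The tag is one SHA-512 digest: 64 bytes.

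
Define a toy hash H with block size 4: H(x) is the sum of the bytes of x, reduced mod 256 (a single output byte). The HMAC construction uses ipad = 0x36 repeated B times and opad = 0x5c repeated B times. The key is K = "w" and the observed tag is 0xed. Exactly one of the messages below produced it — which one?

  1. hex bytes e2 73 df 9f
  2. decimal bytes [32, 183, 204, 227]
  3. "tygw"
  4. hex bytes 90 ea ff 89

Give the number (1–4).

Key "w" = 77 is 1 byte ≤ B = 4; zero-pad to 4 bytes: K' = 77 00 00 00.
K' ⊕ ipad = 41 36 36 36; K' ⊕ opad = 2b 5c 5c 5c.
m1: inner = H(41 36 36 36 e2 73 df 9f) = b6; tag = H(2b 5c 5c 5c b6) = f5
m2: inner = H(41 36 36 36 20 b7 cc e3) = 69; tag = H(2b 5c 5c 5c 69) = a8
m3: inner = H(41 36 36 36 74 79 67 77) = ae; tag = H(2b 5c 5c 5c ae) = ed ← matches
m4: inner = H(41 36 36 36 90 ea ff 89) = e5; tag = H(2b 5c 5c 5c e5) = 24

3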